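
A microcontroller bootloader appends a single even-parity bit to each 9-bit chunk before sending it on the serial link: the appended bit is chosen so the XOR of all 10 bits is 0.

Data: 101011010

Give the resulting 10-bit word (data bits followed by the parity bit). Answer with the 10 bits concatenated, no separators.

1010110101

XOR of the 9 data bits: 1⊕0⊕1⊕0⊕1⊕1⊕0⊕1⊕0 = 1
Parity bit = 1 (so all 10 bits XOR to 0).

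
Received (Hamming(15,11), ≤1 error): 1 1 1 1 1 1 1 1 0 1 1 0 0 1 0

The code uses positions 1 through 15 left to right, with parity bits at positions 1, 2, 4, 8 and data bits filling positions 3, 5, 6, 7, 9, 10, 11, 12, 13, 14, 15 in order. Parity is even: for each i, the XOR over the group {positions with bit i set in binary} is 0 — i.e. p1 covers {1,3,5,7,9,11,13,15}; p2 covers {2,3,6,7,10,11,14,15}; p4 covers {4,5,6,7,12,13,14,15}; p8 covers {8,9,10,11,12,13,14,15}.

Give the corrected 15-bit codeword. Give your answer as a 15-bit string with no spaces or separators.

111111010110010

s1 (pos 1,3,5,7,9,11,13,15): 1⊕1⊕1⊕1⊕0⊕1⊕0⊕0 = 1
s2 (pos 2,3,6,7,10,11,14,15): 1⊕1⊕1⊕1⊕1⊕1⊕1⊕0 = 1
s4 (pos 4,5,6,7,12,13,14,15): 1⊕1⊕1⊕1⊕0⊕0⊕1⊕0 = 1
s8 (pos 8,9,10,11,12,13,14,15): 1⊕0⊕1⊕1⊕0⊕0⊕1⊕0 = 0
Syndrome s8…s1 = 0111 → error at position 7.
Flip position 7: 111111110110010 → 111111010110010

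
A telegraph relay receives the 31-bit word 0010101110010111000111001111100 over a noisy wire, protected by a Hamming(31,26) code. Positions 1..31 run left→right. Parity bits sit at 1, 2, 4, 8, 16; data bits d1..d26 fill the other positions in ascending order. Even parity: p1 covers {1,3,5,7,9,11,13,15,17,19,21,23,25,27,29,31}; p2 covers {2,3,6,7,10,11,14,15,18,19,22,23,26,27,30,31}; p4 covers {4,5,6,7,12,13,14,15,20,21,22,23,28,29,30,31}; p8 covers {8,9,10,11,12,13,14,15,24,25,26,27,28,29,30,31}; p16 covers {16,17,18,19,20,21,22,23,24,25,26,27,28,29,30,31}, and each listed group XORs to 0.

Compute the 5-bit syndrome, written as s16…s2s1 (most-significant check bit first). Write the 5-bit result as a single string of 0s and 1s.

s1 (pos 1,3,5,7,9,11,13,15,17,19,21,23,25,27,29,31): 0⊕1⊕1⊕1⊕1⊕0⊕0⊕1⊕0⊕0⊕1⊕0⊕1⊕1⊕1⊕0 = 1
s2 (pos 2,3,6,7,10,11,14,15,18,19,22,23,26,27,30,31): 0⊕1⊕0⊕1⊕0⊕0⊕1⊕1⊕0⊕0⊕1⊕0⊕1⊕1⊕0⊕0 = 1
s4 (pos 4,5,6,7,12,13,14,15,20,21,22,23,28,29,30,31): 0⊕1⊕0⊕1⊕1⊕0⊕1⊕1⊕1⊕1⊕1⊕0⊕1⊕1⊕0⊕0 = 0
s8 (pos 8,9,10,11,12,13,14,15,24,25,26,27,28,29,30,31): 1⊕1⊕0⊕0⊕1⊕0⊕1⊕1⊕0⊕1⊕1⊕1⊕1⊕1⊕0⊕0 = 0
s16 (pos 16,17,18,19,20,21,22,23,24,25,26,27,28,29,30,31): 1⊕0⊕0⊕0⊕1⊕1⊕1⊕0⊕0⊕1⊕1⊕1⊕1⊕1⊕0⊕0 = 1
Syndrome s16…s1 = 10011 → error at position 19.

10011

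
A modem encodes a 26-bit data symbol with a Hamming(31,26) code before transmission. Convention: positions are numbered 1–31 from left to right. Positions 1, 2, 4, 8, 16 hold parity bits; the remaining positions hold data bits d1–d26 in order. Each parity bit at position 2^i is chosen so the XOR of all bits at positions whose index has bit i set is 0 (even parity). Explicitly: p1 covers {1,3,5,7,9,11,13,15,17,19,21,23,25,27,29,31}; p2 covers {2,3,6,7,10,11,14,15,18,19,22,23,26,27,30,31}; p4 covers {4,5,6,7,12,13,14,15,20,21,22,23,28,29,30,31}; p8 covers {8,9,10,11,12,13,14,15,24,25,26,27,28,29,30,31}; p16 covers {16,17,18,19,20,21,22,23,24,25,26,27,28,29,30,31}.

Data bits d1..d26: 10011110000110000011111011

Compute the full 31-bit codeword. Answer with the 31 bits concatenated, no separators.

0110001011100001110000011111011

Place data at non-parity positions: p1 p2 1 p4 0 0 1 p8 1 1 1 0 0 0 0 p16 1 1 0 0 0 0 0 1 1 1 1 1 0 1 1
p1 (pos 1,3,5,7,9,11,13,15,17,19,21,23,25,27,29,31): XOR of data positions = 1⊕0⊕1⊕1⊕1⊕0⊕0⊕1⊕0⊕0⊕0⊕1⊕1⊕0⊕1 = 0
p2 (pos 2,3,6,7,10,11,14,15,18,19,22,23,26,27,30,31): XOR of data positions = 1⊕0⊕1⊕1⊕1⊕0⊕0⊕1⊕0⊕0⊕0⊕1⊕1⊕1⊕1 = 1
p4 (pos 4,5,6,7,12,13,14,15,20,21,22,23,28,29,30,31): XOR of data positions = 0⊕0⊕1⊕0⊕0⊕0⊕0⊕0⊕0⊕0⊕0⊕1⊕0⊕1⊕1 = 0
p8 (pos 8,9,10,11,12,13,14,15,24,25,26,27,28,29,30,31): XOR of data positions = 1⊕1⊕1⊕0⊕0⊕0⊕0⊕1⊕1⊕1⊕1⊕1⊕0⊕1⊕1 = 0
p16 (pos 16,17,18,19,20,21,22,23,24,25,26,27,28,29,30,31): XOR of data positions = 1⊕1⊕0⊕0⊕0⊕0⊕0⊕1⊕1⊕1⊕1⊕1⊕0⊕1⊕1 = 1
Codeword: 0110001011100001110000011111011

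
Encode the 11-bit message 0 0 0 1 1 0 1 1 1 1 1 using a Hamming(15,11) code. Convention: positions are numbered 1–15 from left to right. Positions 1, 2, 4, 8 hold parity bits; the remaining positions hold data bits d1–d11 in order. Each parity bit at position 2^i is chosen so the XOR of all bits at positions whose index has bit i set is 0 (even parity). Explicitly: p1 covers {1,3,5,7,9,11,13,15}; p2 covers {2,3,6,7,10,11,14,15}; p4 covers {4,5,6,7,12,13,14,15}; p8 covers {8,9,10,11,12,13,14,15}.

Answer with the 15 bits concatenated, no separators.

Place data at non-parity positions: p1 p2 0 p4 0 0 1 p8 1 0 1 1 1 1 1
p1 (pos 1,3,5,7,9,11,13,15): XOR of data positions = 0⊕0⊕1⊕1⊕1⊕1⊕1 = 1
p2 (pos 2,3,6,7,10,11,14,15): XOR of data positions = 0⊕0⊕1⊕0⊕1⊕1⊕1 = 0
p4 (pos 4,5,6,7,12,13,14,15): XOR of data positions = 0⊕0⊕1⊕1⊕1⊕1⊕1 = 1
p8 (pos 8,9,10,11,12,13,14,15): XOR of data positions = 1⊕0⊕1⊕1⊕1⊕1⊕1 = 0
Codeword: 100100101011111

100100101011111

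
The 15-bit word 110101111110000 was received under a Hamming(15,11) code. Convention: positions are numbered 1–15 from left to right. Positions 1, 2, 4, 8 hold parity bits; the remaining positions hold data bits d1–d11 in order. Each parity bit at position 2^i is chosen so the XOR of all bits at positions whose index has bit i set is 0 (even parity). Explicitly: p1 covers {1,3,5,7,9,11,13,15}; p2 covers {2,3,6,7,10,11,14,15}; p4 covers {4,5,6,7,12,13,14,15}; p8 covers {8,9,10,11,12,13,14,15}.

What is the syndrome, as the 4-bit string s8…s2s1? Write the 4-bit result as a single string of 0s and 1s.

s1 (pos 1,3,5,7,9,11,13,15): 1⊕0⊕0⊕1⊕1⊕1⊕0⊕0 = 0
s2 (pos 2,3,6,7,10,11,14,15): 1⊕0⊕1⊕1⊕1⊕1⊕0⊕0 = 1
s4 (pos 4,5,6,7,12,13,14,15): 1⊕0⊕1⊕1⊕0⊕0⊕0⊕0 = 1
s8 (pos 8,9,10,11,12,13,14,15): 1⊕1⊕1⊕1⊕0⊕0⊕0⊕0 = 0
Syndrome s8…s1 = 0110 → error at position 6.

0110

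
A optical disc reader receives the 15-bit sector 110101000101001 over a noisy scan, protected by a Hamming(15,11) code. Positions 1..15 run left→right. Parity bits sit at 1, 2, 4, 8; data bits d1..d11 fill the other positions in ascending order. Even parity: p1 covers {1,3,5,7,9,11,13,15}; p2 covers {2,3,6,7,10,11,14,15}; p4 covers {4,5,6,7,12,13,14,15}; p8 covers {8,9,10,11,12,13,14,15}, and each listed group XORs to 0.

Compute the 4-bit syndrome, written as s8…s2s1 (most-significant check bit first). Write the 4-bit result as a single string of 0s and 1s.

s1 (pos 1,3,5,7,9,11,13,15): 1⊕0⊕0⊕0⊕0⊕0⊕0⊕1 = 0
s2 (pos 2,3,6,7,10,11,14,15): 1⊕0⊕1⊕0⊕1⊕0⊕0⊕1 = 0
s4 (pos 4,5,6,7,12,13,14,15): 1⊕0⊕1⊕0⊕1⊕0⊕0⊕1 = 0
s8 (pos 8,9,10,11,12,13,14,15): 0⊕0⊕1⊕0⊕1⊕0⊕0⊕1 = 1
Syndrome s8…s1 = 1000 → error at position 8.

1000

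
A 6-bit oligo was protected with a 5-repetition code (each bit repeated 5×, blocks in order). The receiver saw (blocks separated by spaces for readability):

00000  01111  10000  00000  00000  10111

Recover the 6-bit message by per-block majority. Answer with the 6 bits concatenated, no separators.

010001

Block 1 (00000): 0 ones → 0
Block 2 (01111): 4 ones → 1
Block 3 (10000): 1 one → 0
Block 4 (00000): 0 ones → 0
Block 5 (00000): 0 ones → 0
Block 6 (10111): 4 ones → 1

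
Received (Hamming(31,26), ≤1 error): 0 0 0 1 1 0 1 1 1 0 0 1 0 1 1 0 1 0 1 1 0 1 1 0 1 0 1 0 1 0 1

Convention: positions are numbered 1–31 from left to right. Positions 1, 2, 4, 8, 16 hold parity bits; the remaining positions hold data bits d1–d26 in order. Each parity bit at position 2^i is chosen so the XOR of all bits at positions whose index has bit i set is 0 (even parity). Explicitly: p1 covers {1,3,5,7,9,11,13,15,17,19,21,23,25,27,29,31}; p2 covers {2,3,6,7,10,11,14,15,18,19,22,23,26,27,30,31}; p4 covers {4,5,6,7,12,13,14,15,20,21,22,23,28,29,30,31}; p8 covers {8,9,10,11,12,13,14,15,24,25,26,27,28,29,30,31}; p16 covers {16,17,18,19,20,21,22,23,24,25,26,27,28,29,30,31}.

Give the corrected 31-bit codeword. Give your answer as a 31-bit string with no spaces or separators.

0001101110010110101101101010001

s1 (pos 1,3,5,7,9,11,13,15,17,19,21,23,25,27,29,31): 0⊕0⊕1⊕1⊕1⊕0⊕0⊕1⊕1⊕1⊕0⊕1⊕1⊕1⊕1⊕1 = 1
s2 (pos 2,3,6,7,10,11,14,15,18,19,22,23,26,27,30,31): 0⊕0⊕0⊕1⊕0⊕0⊕1⊕1⊕0⊕1⊕1⊕1⊕0⊕1⊕0⊕1 = 0
s4 (pos 4,5,6,7,12,13,14,15,20,21,22,23,28,29,30,31): 1⊕1⊕0⊕1⊕1⊕0⊕1⊕1⊕1⊕0⊕1⊕1⊕0⊕1⊕0⊕1 = 1
s8 (pos 8,9,10,11,12,13,14,15,24,25,26,27,28,29,30,31): 1⊕1⊕0⊕0⊕1⊕0⊕1⊕1⊕0⊕1⊕0⊕1⊕0⊕1⊕0⊕1 = 1
s16 (pos 16,17,18,19,20,21,22,23,24,25,26,27,28,29,30,31): 0⊕1⊕0⊕1⊕1⊕0⊕1⊕1⊕0⊕1⊕0⊕1⊕0⊕1⊕0⊕1 = 1
Syndrome s16…s1 = 11101 → error at position 29.
Flip position 29: 0001101110010110101101101010101 → 0001101110010110101101101010001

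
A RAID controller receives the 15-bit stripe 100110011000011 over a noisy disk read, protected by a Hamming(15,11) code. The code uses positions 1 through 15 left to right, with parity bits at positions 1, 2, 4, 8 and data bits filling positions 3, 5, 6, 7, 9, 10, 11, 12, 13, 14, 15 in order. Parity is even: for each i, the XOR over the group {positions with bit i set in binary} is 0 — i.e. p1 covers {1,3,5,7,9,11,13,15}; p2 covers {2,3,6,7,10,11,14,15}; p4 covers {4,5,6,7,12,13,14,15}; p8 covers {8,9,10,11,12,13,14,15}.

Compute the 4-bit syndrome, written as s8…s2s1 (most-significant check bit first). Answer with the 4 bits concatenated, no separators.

0000

s1 (pos 1,3,5,7,9,11,13,15): 1⊕0⊕1⊕0⊕1⊕0⊕0⊕1 = 0
s2 (pos 2,3,6,7,10,11,14,15): 0⊕0⊕0⊕0⊕0⊕0⊕1⊕1 = 0
s4 (pos 4,5,6,7,12,13,14,15): 1⊕1⊕0⊕0⊕0⊕0⊕1⊕1 = 0
s8 (pos 8,9,10,11,12,13,14,15): 1⊕1⊕0⊕0⊕0⊕0⊕1⊕1 = 0
Syndrome s8…s1 = 0000 → no error.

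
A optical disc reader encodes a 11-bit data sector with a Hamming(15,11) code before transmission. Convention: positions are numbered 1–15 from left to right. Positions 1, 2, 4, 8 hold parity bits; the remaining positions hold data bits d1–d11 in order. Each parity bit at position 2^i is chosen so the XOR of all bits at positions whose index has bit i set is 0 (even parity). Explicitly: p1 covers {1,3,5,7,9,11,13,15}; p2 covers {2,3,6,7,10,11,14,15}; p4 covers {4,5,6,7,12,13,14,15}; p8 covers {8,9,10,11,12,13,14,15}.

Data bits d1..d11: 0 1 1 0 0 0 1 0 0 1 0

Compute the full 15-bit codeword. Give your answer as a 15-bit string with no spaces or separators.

010111000010010

Place data at non-parity positions: p1 p2 0 p4 1 1 0 p8 0 0 1 0 0 1 0
p1 (pos 1,3,5,7,9,11,13,15): XOR of data positions = 0⊕1⊕0⊕0⊕1⊕0⊕0 = 0
p2 (pos 2,3,6,7,10,11,14,15): XOR of data positions = 0⊕1⊕0⊕0⊕1⊕1⊕0 = 1
p4 (pos 4,5,6,7,12,13,14,15): XOR of data positions = 1⊕1⊕0⊕0⊕0⊕1⊕0 = 1
p8 (pos 8,9,10,11,12,13,14,15): XOR of data positions = 0⊕0⊕1⊕0⊕0⊕1⊕0 = 0
Codeword: 010111000010010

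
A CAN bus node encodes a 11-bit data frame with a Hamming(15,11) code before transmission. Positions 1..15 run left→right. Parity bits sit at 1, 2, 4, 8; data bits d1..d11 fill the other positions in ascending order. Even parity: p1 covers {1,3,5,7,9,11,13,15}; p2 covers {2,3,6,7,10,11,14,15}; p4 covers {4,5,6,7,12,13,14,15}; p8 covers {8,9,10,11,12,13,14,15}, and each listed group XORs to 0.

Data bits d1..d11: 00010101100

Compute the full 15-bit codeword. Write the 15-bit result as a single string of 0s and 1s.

Place data at non-parity positions: p1 p2 0 p4 0 0 1 p8 0 1 0 1 1 0 0
p1 (pos 1,3,5,7,9,11,13,15): XOR of data positions = 0⊕0⊕1⊕0⊕0⊕1⊕0 = 0
p2 (pos 2,3,6,7,10,11,14,15): XOR of data positions = 0⊕0⊕1⊕1⊕0⊕0⊕0 = 0
p4 (pos 4,5,6,7,12,13,14,15): XOR of data positions = 0⊕0⊕1⊕1⊕1⊕0⊕0 = 1
p8 (pos 8,9,10,11,12,13,14,15): XOR of data positions = 0⊕1⊕0⊕1⊕1⊕0⊕0 = 1
Codeword: 000100110101100

000100110101100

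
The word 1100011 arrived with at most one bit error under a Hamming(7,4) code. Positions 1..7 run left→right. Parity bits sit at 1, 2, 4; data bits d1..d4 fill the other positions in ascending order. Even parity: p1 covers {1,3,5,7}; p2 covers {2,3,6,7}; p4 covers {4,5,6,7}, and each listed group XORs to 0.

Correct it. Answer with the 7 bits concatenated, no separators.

1000011

s1 (pos 1,3,5,7): 1⊕0⊕0⊕1 = 0
s2 (pos 2,3,6,7): 1⊕0⊕1⊕1 = 1
s4 (pos 4,5,6,7): 0⊕0⊕1⊕1 = 0
Syndrome s4…s1 = 010 → error at position 2.
Flip position 2: 1100011 → 1000011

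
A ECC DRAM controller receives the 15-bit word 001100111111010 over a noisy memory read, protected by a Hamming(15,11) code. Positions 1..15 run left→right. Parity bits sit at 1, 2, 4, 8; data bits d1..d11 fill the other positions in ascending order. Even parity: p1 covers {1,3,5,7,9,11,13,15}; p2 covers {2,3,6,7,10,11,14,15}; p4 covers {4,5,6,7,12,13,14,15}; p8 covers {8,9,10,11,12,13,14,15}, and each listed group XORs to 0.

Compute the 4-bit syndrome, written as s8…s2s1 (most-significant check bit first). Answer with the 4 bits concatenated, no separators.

s1 (pos 1,3,5,7,9,11,13,15): 0⊕1⊕0⊕1⊕1⊕1⊕0⊕0 = 0
s2 (pos 2,3,6,7,10,11,14,15): 0⊕1⊕0⊕1⊕1⊕1⊕1⊕0 = 1
s4 (pos 4,5,6,7,12,13,14,15): 1⊕0⊕0⊕1⊕1⊕0⊕1⊕0 = 0
s8 (pos 8,9,10,11,12,13,14,15): 1⊕1⊕1⊕1⊕1⊕0⊕1⊕0 = 0
Syndrome s8…s1 = 0010 → error at position 2.

0010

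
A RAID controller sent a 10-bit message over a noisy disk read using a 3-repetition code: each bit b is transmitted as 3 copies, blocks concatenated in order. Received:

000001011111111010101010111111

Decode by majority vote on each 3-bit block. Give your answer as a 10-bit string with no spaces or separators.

Block 1 (000): 0 ones → 0
Block 2 (001): 1 one → 0
Block 3 (011): 2 ones → 1
Block 4 (111): 3 ones → 1
Block 5 (111): 3 ones → 1
Block 6 (010): 1 one → 0
Block 7 (101): 2 ones → 1
Block 8 (010): 1 one → 0
Block 9 (111): 3 ones → 1
Block 10 (111): 3 ones → 1

0011101011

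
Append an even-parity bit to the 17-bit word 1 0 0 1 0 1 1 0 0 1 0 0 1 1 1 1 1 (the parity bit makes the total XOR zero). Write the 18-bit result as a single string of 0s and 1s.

100101100100111110

XOR of the 17 data bits: 1⊕0⊕0⊕1⊕0⊕1⊕1⊕0⊕0⊕1⊕0⊕0⊕1⊕1⊕1⊕1⊕1 = 0
Parity bit = 0 (so all 18 bits XOR to 0).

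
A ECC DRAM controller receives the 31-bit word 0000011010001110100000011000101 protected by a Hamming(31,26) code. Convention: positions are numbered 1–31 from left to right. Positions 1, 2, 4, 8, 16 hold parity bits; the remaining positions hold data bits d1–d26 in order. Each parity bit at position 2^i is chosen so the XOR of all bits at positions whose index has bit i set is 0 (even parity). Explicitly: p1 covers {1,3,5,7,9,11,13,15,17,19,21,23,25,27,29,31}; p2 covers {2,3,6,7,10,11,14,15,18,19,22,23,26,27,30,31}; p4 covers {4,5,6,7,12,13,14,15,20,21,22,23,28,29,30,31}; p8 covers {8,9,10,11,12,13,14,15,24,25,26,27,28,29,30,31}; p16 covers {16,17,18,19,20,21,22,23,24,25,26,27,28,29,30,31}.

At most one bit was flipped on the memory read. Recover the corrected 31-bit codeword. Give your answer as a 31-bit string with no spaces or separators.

s1 (pos 1,3,5,7,9,11,13,15,17,19,21,23,25,27,29,31): 0⊕0⊕0⊕1⊕1⊕0⊕1⊕1⊕1⊕0⊕0⊕0⊕1⊕0⊕1⊕1 = 0
s2 (pos 2,3,6,7,10,11,14,15,18,19,22,23,26,27,30,31): 0⊕0⊕1⊕1⊕0⊕0⊕1⊕1⊕0⊕0⊕0⊕0⊕0⊕0⊕0⊕1 = 1
s4 (pos 4,5,6,7,12,13,14,15,20,21,22,23,28,29,30,31): 0⊕0⊕1⊕1⊕0⊕1⊕1⊕1⊕0⊕0⊕0⊕0⊕0⊕1⊕0⊕1 = 1
s8 (pos 8,9,10,11,12,13,14,15,24,25,26,27,28,29,30,31): 0⊕1⊕0⊕0⊕0⊕1⊕1⊕1⊕1⊕1⊕0⊕0⊕0⊕1⊕0⊕1 = 0
s16 (pos 16,17,18,19,20,21,22,23,24,25,26,27,28,29,30,31): 0⊕1⊕0⊕0⊕0⊕0⊕0⊕0⊕1⊕1⊕0⊕0⊕0⊕1⊕0⊕1 = 1
Syndrome s16…s1 = 10110 → error at position 22.
Flip position 22: 0000011010001110100000011000101 → 0000011010001110100001011000101

0000011010001110100001011000101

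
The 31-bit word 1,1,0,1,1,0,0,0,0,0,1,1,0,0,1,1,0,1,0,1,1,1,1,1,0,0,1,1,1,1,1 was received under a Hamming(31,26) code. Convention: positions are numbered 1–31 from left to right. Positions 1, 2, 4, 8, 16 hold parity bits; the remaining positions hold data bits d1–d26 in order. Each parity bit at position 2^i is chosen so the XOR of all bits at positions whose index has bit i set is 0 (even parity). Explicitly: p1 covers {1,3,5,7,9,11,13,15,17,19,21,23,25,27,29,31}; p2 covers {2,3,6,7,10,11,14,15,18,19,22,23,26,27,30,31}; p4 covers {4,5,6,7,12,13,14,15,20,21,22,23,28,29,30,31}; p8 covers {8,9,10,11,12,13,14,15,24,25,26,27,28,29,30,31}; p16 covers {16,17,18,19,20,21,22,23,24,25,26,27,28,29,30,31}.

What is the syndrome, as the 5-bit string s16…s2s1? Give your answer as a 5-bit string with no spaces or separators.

01011

s1 (pos 1,3,5,7,9,11,13,15,17,19,21,23,25,27,29,31): 1⊕0⊕1⊕0⊕0⊕1⊕0⊕1⊕0⊕0⊕1⊕1⊕0⊕1⊕1⊕1 = 1
s2 (pos 2,3,6,7,10,11,14,15,18,19,22,23,26,27,30,31): 1⊕0⊕0⊕0⊕0⊕1⊕0⊕1⊕1⊕0⊕1⊕1⊕0⊕1⊕1⊕1 = 1
s4 (pos 4,5,6,7,12,13,14,15,20,21,22,23,28,29,30,31): 1⊕1⊕0⊕0⊕1⊕0⊕0⊕1⊕1⊕1⊕1⊕1⊕1⊕1⊕1⊕1 = 0
s8 (pos 8,9,10,11,12,13,14,15,24,25,26,27,28,29,30,31): 0⊕0⊕0⊕1⊕1⊕0⊕0⊕1⊕1⊕0⊕0⊕1⊕1⊕1⊕1⊕1 = 1
s16 (pos 16,17,18,19,20,21,22,23,24,25,26,27,28,29,30,31): 1⊕0⊕1⊕0⊕1⊕1⊕1⊕1⊕1⊕0⊕0⊕1⊕1⊕1⊕1⊕1 = 0
Syndrome s16…s1 = 01011 → error at position 11.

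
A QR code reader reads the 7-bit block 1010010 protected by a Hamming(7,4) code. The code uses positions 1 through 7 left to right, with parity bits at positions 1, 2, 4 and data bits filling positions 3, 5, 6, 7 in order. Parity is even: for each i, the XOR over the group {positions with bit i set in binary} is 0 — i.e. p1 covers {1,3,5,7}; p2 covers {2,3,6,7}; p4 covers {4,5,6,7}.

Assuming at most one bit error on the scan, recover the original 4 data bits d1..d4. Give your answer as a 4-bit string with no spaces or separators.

s1 (pos 1,3,5,7): 1⊕1⊕0⊕0 = 0
s2 (pos 2,3,6,7): 0⊕1⊕1⊕0 = 0
s4 (pos 4,5,6,7): 0⊕0⊕1⊕0 = 1
Syndrome s4…s1 = 100 → error at position 4.
Flip position 4: 1010010 → 1011010
Read data bits from positions 3,5,6,7: 1010

1010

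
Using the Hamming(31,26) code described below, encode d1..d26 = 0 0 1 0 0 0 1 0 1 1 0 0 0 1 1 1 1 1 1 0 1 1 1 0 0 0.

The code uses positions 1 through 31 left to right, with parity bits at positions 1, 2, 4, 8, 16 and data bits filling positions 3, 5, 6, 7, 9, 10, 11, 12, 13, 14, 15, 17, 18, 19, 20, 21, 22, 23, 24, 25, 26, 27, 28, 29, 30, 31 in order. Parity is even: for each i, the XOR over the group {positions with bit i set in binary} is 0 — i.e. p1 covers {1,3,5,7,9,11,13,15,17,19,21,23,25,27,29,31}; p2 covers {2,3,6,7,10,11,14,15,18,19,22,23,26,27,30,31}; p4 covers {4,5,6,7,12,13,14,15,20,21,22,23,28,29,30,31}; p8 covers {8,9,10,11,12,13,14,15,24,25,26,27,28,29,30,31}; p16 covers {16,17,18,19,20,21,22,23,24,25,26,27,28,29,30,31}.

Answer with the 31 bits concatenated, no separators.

0000010100101101001111110111000

Place data at non-parity positions: p1 p2 0 p4 0 1 0 p8 0 0 1 0 1 1 0 p16 0 0 1 1 1 1 1 1 0 1 1 1 0 0 0
p1 (pos 1,3,5,7,9,11,13,15,17,19,21,23,25,27,29,31): XOR of data positions = 0⊕0⊕0⊕0⊕1⊕1⊕0⊕0⊕1⊕1⊕1⊕0⊕1⊕0⊕0 = 0
p2 (pos 2,3,6,7,10,11,14,15,18,19,22,23,26,27,30,31): XOR of data positions = 0⊕1⊕0⊕0⊕1⊕1⊕0⊕0⊕1⊕1⊕1⊕1⊕1⊕0⊕0 = 0
p4 (pos 4,5,6,7,12,13,14,15,20,21,22,23,28,29,30,31): XOR of data positions = 0⊕1⊕0⊕0⊕1⊕1⊕0⊕1⊕1⊕1⊕1⊕1⊕0⊕0⊕0 = 0
p8 (pos 8,9,10,11,12,13,14,15,24,25,26,27,28,29,30,31): XOR of data positions = 0⊕0⊕1⊕0⊕1⊕1⊕0⊕1⊕0⊕1⊕1⊕1⊕0⊕0⊕0 = 1
p16 (pos 16,17,18,19,20,21,22,23,24,25,26,27,28,29,30,31): XOR of data positions = 0⊕0⊕1⊕1⊕1⊕1⊕1⊕1⊕0⊕1⊕1⊕1⊕0⊕0⊕0 = 1
Codeword: 0000010100101101001111110111000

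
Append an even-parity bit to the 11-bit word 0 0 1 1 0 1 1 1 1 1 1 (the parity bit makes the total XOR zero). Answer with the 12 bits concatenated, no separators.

XOR of the 11 data bits: 0⊕0⊕1⊕1⊕0⊕1⊕1⊕1⊕1⊕1⊕1 = 0
Parity bit = 0 (so all 12 bits XOR to 0).

001101111110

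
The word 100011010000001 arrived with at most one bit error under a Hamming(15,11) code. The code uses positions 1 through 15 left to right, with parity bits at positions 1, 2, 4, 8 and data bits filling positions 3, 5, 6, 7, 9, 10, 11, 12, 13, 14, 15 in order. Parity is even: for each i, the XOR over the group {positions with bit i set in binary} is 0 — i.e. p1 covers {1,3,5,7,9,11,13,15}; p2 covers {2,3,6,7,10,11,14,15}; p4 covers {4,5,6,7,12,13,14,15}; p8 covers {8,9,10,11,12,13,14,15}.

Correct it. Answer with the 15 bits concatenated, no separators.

s1 (pos 1,3,5,7,9,11,13,15): 1⊕0⊕1⊕0⊕0⊕0⊕0⊕1 = 1
s2 (pos 2,3,6,7,10,11,14,15): 0⊕0⊕1⊕0⊕0⊕0⊕0⊕1 = 0
s4 (pos 4,5,6,7,12,13,14,15): 0⊕1⊕1⊕0⊕0⊕0⊕0⊕1 = 1
s8 (pos 8,9,10,11,12,13,14,15): 1⊕0⊕0⊕0⊕0⊕0⊕0⊕1 = 0
Syndrome s8…s1 = 0101 → error at position 5.
Flip position 5: 100011010000001 → 100001010000001

100001010000001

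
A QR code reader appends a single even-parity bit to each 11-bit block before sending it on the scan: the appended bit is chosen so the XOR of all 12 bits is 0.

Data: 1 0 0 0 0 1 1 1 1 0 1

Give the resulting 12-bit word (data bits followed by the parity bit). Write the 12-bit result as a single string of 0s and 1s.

XOR of the 11 data bits: 1⊕0⊕0⊕0⊕0⊕1⊕1⊕1⊕1⊕0⊕1 = 0
Parity bit = 0 (so all 12 bits XOR to 0).

100001111010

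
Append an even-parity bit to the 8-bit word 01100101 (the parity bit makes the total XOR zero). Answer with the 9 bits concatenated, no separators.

XOR of the 8 data bits: 0⊕1⊕1⊕0⊕0⊕1⊕0⊕1 = 0
Parity bit = 0 (so all 9 bits XOR to 0).

011001010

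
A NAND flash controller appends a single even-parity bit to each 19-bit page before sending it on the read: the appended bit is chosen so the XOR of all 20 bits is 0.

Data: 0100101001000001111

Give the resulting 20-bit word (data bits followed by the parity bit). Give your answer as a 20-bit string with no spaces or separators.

XOR of the 19 data bits: 0⊕1⊕0⊕0⊕1⊕0⊕1⊕0⊕0⊕1⊕0⊕0⊕0⊕0⊕0⊕1⊕1⊕1⊕1 = 0
Parity bit = 0 (so all 20 bits XOR to 0).

01001010010000011110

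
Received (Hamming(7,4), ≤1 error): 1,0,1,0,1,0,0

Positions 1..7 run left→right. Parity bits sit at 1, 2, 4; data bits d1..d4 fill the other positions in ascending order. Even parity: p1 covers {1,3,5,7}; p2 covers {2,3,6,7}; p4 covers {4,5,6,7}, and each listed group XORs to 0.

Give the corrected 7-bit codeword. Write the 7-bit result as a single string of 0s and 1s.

s1 (pos 1,3,5,7): 1⊕1⊕1⊕0 = 1
s2 (pos 2,3,6,7): 0⊕1⊕0⊕0 = 1
s4 (pos 4,5,6,7): 0⊕1⊕0⊕0 = 1
Syndrome s4…s1 = 111 → error at position 7.
Flip position 7: 1010100 → 1010101

1010101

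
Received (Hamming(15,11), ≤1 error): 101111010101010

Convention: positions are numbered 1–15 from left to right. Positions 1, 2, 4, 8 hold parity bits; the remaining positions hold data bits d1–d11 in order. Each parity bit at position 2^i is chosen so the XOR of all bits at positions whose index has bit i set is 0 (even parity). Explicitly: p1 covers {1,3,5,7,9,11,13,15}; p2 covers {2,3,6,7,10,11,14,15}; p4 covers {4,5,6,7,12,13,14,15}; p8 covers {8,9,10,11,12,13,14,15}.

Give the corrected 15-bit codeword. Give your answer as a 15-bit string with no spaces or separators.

101101010101010

s1 (pos 1,3,5,7,9,11,13,15): 1⊕1⊕1⊕0⊕0⊕0⊕0⊕0 = 1
s2 (pos 2,3,6,7,10,11,14,15): 0⊕1⊕1⊕0⊕1⊕0⊕1⊕0 = 0
s4 (pos 4,5,6,7,12,13,14,15): 1⊕1⊕1⊕0⊕1⊕0⊕1⊕0 = 1
s8 (pos 8,9,10,11,12,13,14,15): 1⊕0⊕1⊕0⊕1⊕0⊕1⊕0 = 0
Syndrome s8…s1 = 0101 → error at position 5.
Flip position 5: 101111010101010 → 101101010101010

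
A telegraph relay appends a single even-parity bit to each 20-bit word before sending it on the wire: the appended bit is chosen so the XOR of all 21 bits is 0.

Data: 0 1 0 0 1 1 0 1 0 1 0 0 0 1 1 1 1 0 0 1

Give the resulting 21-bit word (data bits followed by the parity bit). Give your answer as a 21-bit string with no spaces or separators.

010011010100011110010

XOR of the 20 data bits: 0⊕1⊕0⊕0⊕1⊕1⊕0⊕1⊕0⊕1⊕0⊕0⊕0⊕1⊕1⊕1⊕1⊕0⊕0⊕1 = 0
Parity bit = 0 (so all 21 bits XOR to 0).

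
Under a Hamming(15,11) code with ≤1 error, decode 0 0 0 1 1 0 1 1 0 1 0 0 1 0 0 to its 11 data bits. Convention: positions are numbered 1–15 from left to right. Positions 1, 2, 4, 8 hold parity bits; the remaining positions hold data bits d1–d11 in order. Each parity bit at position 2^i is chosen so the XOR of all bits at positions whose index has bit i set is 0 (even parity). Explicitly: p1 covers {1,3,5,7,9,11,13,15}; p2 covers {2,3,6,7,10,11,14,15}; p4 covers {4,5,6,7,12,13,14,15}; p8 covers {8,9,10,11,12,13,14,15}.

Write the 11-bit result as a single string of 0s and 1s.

s1 (pos 1,3,5,7,9,11,13,15): 0⊕0⊕1⊕1⊕0⊕0⊕1⊕0 = 1
s2 (pos 2,3,6,7,10,11,14,15): 0⊕0⊕0⊕1⊕1⊕0⊕0⊕0 = 0
s4 (pos 4,5,6,7,12,13,14,15): 1⊕1⊕0⊕1⊕0⊕1⊕0⊕0 = 0
s8 (pos 8,9,10,11,12,13,14,15): 1⊕0⊕1⊕0⊕0⊕1⊕0⊕0 = 1
Syndrome s8…s1 = 1001 → error at position 9.
Flip position 9: 000110110100100 → 000110111100100
Read data bits from positions 3,5,6,7,9,10,11,12,13,14,15: 01011100100

01011100100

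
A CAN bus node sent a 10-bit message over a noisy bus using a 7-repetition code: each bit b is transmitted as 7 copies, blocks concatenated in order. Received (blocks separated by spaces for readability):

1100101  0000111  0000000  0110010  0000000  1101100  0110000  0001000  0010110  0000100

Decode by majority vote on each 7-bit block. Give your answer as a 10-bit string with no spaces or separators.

Block 1 (1100101): 4 ones → 1
Block 2 (0000111): 3 ones → 0
Block 3 (0000000): 0 ones → 0
Block 4 (0110010): 3 ones → 0
Block 5 (0000000): 0 ones → 0
Block 6 (1101100): 4 ones → 1
Block 7 (0110000): 2 ones → 0
Block 8 (0001000): 1 one → 0
Block 9 (0010110): 3 ones → 0
Block 10 (0000100): 1 one → 0

1000010000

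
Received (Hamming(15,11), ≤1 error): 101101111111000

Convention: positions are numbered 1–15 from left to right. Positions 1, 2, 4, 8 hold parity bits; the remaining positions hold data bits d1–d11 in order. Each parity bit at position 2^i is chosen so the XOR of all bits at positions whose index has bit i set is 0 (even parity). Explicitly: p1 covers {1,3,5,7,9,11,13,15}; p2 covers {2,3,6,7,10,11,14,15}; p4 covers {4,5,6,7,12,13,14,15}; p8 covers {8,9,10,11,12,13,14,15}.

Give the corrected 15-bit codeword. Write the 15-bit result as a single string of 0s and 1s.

101101111101000

s1 (pos 1,3,5,7,9,11,13,15): 1⊕1⊕0⊕1⊕1⊕1⊕0⊕0 = 1
s2 (pos 2,3,6,7,10,11,14,15): 0⊕1⊕1⊕1⊕1⊕1⊕0⊕0 = 1
s4 (pos 4,5,6,7,12,13,14,15): 1⊕0⊕1⊕1⊕1⊕0⊕0⊕0 = 0
s8 (pos 8,9,10,11,12,13,14,15): 1⊕1⊕1⊕1⊕1⊕0⊕0⊕0 = 1
Syndrome s8…s1 = 1011 → error at position 11.
Flip position 11: 101101111111000 → 101101111101000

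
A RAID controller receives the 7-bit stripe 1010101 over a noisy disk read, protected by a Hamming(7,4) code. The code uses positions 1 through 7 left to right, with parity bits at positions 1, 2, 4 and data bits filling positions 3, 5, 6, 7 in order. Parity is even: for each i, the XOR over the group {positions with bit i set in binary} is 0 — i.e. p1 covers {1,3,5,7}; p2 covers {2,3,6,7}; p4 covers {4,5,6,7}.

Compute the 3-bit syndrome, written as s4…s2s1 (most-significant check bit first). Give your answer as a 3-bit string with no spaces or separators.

000

s1 (pos 1,3,5,7): 1⊕1⊕1⊕1 = 0
s2 (pos 2,3,6,7): 0⊕1⊕0⊕1 = 0
s4 (pos 4,5,6,7): 0⊕1⊕0⊕1 = 0
Syndrome s4…s1 = 000 → no error.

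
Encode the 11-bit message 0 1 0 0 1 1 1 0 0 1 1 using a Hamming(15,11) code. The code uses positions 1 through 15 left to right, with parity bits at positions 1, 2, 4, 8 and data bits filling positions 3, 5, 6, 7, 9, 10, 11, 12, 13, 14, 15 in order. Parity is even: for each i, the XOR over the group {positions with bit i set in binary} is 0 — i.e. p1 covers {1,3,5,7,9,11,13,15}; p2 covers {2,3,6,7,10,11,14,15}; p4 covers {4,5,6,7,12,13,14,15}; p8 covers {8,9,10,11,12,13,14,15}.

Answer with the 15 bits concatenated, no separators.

Place data at non-parity positions: p1 p2 0 p4 1 0 0 p8 1 1 1 0 0 1 1
p1 (pos 1,3,5,7,9,11,13,15): XOR of data positions = 0⊕1⊕0⊕1⊕1⊕0⊕1 = 0
p2 (pos 2,3,6,7,10,11,14,15): XOR of data positions = 0⊕0⊕0⊕1⊕1⊕1⊕1 = 0
p4 (pos 4,5,6,7,12,13,14,15): XOR of data positions = 1⊕0⊕0⊕0⊕0⊕1⊕1 = 1
p8 (pos 8,9,10,11,12,13,14,15): XOR of data positions = 1⊕1⊕1⊕0⊕0⊕1⊕1 = 1
Codeword: 000110011110011

000110011110011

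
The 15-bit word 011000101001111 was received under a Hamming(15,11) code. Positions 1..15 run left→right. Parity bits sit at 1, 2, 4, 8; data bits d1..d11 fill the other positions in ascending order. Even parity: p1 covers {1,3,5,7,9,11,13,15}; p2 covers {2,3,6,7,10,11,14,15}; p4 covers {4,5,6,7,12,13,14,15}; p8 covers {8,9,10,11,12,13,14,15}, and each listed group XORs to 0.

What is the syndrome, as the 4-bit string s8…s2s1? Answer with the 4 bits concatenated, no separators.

1111

s1 (pos 1,3,5,7,9,11,13,15): 0⊕1⊕0⊕1⊕1⊕0⊕1⊕1 = 1
s2 (pos 2,3,6,7,10,11,14,15): 1⊕1⊕0⊕1⊕0⊕0⊕1⊕1 = 1
s4 (pos 4,5,6,7,12,13,14,15): 0⊕0⊕0⊕1⊕1⊕1⊕1⊕1 = 1
s8 (pos 8,9,10,11,12,13,14,15): 0⊕1⊕0⊕0⊕1⊕1⊕1⊕1 = 1
Syndrome s8…s1 = 1111 → error at position 15.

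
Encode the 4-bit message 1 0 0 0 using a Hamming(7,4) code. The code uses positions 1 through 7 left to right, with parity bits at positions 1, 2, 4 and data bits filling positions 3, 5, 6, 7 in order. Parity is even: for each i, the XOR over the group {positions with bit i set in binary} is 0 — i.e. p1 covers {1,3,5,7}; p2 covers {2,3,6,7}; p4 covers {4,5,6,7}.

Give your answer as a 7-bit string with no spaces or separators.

1110000

Place data at non-parity positions: p1 p2 1 p4 0 0 0
p1 (pos 1,3,5,7): XOR of data positions = 1⊕0⊕0 = 1
p2 (pos 2,3,6,7): XOR of data positions = 1⊕0⊕0 = 1
p4 (pos 4,5,6,7): XOR of data positions = 0⊕0⊕0 = 0
Codeword: 1110000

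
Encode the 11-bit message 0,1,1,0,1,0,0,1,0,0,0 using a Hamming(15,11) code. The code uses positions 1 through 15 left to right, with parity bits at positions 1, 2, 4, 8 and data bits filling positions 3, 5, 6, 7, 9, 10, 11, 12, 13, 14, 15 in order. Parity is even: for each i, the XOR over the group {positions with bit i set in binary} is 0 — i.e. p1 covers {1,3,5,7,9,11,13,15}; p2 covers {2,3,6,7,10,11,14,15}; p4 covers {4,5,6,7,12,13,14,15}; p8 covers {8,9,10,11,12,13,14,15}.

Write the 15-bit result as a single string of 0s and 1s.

010111001001000

Place data at non-parity positions: p1 p2 0 p4 1 1 0 p8 1 0 0 1 0 0 0
p1 (pos 1,3,5,7,9,11,13,15): XOR of data positions = 0⊕1⊕0⊕1⊕0⊕0⊕0 = 0
p2 (pos 2,3,6,7,10,11,14,15): XOR of data positions = 0⊕1⊕0⊕0⊕0⊕0⊕0 = 1
p4 (pos 4,5,6,7,12,13,14,15): XOR of data positions = 1⊕1⊕0⊕1⊕0⊕0⊕0 = 1
p8 (pos 8,9,10,11,12,13,14,15): XOR of data positions = 1⊕0⊕0⊕1⊕0⊕0⊕0 = 0
Codeword: 010111001001000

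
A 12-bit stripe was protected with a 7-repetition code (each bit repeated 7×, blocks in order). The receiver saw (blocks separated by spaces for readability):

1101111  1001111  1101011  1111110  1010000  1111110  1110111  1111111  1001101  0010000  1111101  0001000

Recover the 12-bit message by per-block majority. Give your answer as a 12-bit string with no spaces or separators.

111101111010

Block 1 (1101111): 6 ones → 1
Block 2 (1001111): 5 ones → 1
Block 3 (1101011): 5 ones → 1
Block 4 (1111110): 6 ones → 1
Block 5 (1010000): 2 ones → 0
Block 6 (1111110): 6 ones → 1
Block 7 (1110111): 6 ones → 1
Block 8 (1111111): 7 ones → 1
Block 9 (1001101): 4 ones → 1
Block 10 (0010000): 1 one → 0
Block 11 (1111101): 6 ones → 1
Block 12 (0001000): 1 one → 0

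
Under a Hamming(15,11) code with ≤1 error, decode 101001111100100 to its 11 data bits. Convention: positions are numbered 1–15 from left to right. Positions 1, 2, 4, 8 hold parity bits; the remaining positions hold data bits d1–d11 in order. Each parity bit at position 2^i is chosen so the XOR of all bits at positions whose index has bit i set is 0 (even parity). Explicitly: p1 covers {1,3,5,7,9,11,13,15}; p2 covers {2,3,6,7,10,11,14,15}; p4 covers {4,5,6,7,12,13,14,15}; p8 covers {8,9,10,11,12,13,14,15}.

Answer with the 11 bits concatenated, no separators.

11111100100

s1 (pos 1,3,5,7,9,11,13,15): 1⊕1⊕0⊕1⊕1⊕0⊕1⊕0 = 1
s2 (pos 2,3,6,7,10,11,14,15): 0⊕1⊕1⊕1⊕1⊕0⊕0⊕0 = 0
s4 (pos 4,5,6,7,12,13,14,15): 0⊕0⊕1⊕1⊕0⊕1⊕0⊕0 = 1
s8 (pos 8,9,10,11,12,13,14,15): 1⊕1⊕1⊕0⊕0⊕1⊕0⊕0 = 0
Syndrome s8…s1 = 0101 → error at position 5.
Flip position 5: 101001111100100 → 101011111100100
Read data bits from positions 3,5,6,7,9,10,11,12,13,14,15: 11111100100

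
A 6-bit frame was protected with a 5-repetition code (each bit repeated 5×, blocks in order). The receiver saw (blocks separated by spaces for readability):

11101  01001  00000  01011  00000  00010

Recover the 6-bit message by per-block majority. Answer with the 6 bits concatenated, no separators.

100100

Block 1 (11101): 4 ones → 1
Block 2 (01001): 2 ones → 0
Block 3 (00000): 0 ones → 0
Block 4 (01011): 3 ones → 1
Block 5 (00000): 0 ones → 0
Block 6 (00010): 1 one → 0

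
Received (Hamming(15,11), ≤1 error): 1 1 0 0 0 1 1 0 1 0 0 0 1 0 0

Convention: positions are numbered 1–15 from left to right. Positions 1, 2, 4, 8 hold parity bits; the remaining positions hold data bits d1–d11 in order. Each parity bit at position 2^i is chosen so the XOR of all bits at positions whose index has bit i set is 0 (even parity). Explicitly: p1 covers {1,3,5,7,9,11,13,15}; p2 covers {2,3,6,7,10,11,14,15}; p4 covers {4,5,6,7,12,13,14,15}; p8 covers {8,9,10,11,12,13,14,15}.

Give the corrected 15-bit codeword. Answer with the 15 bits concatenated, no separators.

s1 (pos 1,3,5,7,9,11,13,15): 1⊕0⊕0⊕1⊕1⊕0⊕1⊕0 = 0
s2 (pos 2,3,6,7,10,11,14,15): 1⊕0⊕1⊕1⊕0⊕0⊕0⊕0 = 1
s4 (pos 4,5,6,7,12,13,14,15): 0⊕0⊕1⊕1⊕0⊕1⊕0⊕0 = 1
s8 (pos 8,9,10,11,12,13,14,15): 0⊕1⊕0⊕0⊕0⊕1⊕0⊕0 = 0
Syndrome s8…s1 = 0110 → error at position 6.
Flip position 6: 110001101000100 → 110000101000100

110000101000100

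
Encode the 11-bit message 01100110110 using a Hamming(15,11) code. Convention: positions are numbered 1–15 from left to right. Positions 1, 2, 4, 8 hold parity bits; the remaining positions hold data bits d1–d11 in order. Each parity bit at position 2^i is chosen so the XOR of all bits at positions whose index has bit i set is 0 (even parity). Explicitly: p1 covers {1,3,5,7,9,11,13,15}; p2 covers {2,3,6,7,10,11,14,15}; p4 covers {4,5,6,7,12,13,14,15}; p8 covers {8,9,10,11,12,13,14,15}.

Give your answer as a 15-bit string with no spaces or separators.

Place data at non-parity positions: p1 p2 0 p4 1 1 0 p8 0 1 1 0 1 1 0
p1 (pos 1,3,5,7,9,11,13,15): XOR of data positions = 0⊕1⊕0⊕0⊕1⊕1⊕0 = 1
p2 (pos 2,3,6,7,10,11,14,15): XOR of data positions = 0⊕1⊕0⊕1⊕1⊕1⊕0 = 0
p4 (pos 4,5,6,7,12,13,14,15): XOR of data positions = 1⊕1⊕0⊕0⊕1⊕1⊕0 = 0
p8 (pos 8,9,10,11,12,13,14,15): XOR of data positions = 0⊕1⊕1⊕0⊕1⊕1⊕0 = 0
Codeword: 100011000110110

100011000110110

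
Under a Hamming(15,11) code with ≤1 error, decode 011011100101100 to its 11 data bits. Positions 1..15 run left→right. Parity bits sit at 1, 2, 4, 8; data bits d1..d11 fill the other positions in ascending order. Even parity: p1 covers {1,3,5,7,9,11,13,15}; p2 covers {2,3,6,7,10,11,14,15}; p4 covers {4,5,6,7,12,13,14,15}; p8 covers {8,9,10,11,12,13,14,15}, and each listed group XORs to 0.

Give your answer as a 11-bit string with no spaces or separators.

s1 (pos 1,3,5,7,9,11,13,15): 0⊕1⊕1⊕1⊕0⊕0⊕1⊕0 = 0
s2 (pos 2,3,6,7,10,11,14,15): 1⊕1⊕1⊕1⊕1⊕0⊕0⊕0 = 1
s4 (pos 4,5,6,7,12,13,14,15): 0⊕1⊕1⊕1⊕1⊕1⊕0⊕0 = 1
s8 (pos 8,9,10,11,12,13,14,15): 0⊕0⊕1⊕0⊕1⊕1⊕0⊕0 = 1
Syndrome s8…s1 = 1110 → error at position 14.
Flip position 14: 011011100101100 → 011011100101110
Read data bits from positions 3,5,6,7,9,10,11,12,13,14,15: 11110101110

11110101110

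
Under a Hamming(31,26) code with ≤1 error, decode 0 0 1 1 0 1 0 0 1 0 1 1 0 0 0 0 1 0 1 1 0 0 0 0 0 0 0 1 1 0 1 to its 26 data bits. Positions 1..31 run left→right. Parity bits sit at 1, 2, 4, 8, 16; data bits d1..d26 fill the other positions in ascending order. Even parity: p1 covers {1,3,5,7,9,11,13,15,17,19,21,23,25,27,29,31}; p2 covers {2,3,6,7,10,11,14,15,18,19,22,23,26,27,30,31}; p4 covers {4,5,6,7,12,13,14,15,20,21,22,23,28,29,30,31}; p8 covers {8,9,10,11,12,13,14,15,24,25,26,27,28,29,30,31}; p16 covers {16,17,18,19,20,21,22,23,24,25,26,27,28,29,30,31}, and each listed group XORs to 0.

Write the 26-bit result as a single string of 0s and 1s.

10111011000101100000001101

s1 (pos 1,3,5,7,9,11,13,15,17,19,21,23,25,27,29,31): 0⊕1⊕0⊕0⊕1⊕1⊕0⊕0⊕1⊕1⊕0⊕0⊕0⊕0⊕1⊕1 = 1
s2 (pos 2,3,6,7,10,11,14,15,18,19,22,23,26,27,30,31): 0⊕1⊕1⊕0⊕0⊕1⊕0⊕0⊕0⊕1⊕0⊕0⊕0⊕0⊕0⊕1 = 1
s4 (pos 4,5,6,7,12,13,14,15,20,21,22,23,28,29,30,31): 1⊕0⊕1⊕0⊕1⊕0⊕0⊕0⊕1⊕0⊕0⊕0⊕1⊕1⊕0⊕1 = 1
s8 (pos 8,9,10,11,12,13,14,15,24,25,26,27,28,29,30,31): 0⊕1⊕0⊕1⊕1⊕0⊕0⊕0⊕0⊕0⊕0⊕0⊕1⊕1⊕0⊕1 = 0
s16 (pos 16,17,18,19,20,21,22,23,24,25,26,27,28,29,30,31): 0⊕1⊕0⊕1⊕1⊕0⊕0⊕0⊕0⊕0⊕0⊕0⊕1⊕1⊕0⊕1 = 0
Syndrome s16…s1 = 00111 → error at position 7.
Flip position 7: 0011010010110000101100000001101 → 0011011010110000101100000001101
Read data bits from positions 3,5,6,7,9,10,11,12,13,14,15,17,18,19,20,21,22,23,24,25,26,27,28,29,30,31: 10111011000101100000001101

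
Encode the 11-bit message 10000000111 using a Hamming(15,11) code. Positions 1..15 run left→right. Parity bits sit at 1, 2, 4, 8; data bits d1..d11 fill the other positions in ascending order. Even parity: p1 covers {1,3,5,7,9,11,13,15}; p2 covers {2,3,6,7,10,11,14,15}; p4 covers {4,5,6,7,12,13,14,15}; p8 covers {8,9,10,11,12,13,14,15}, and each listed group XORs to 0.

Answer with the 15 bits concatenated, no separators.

Place data at non-parity positions: p1 p2 1 p4 0 0 0 p8 0 0 0 0 1 1 1
p1 (pos 1,3,5,7,9,11,13,15): XOR of data positions = 1⊕0⊕0⊕0⊕0⊕1⊕1 = 1
p2 (pos 2,3,6,7,10,11,14,15): XOR of data positions = 1⊕0⊕0⊕0⊕0⊕1⊕1 = 1
p4 (pos 4,5,6,7,12,13,14,15): XOR of data positions = 0⊕0⊕0⊕0⊕1⊕1⊕1 = 1
p8 (pos 8,9,10,11,12,13,14,15): XOR of data positions = 0⊕0⊕0⊕0⊕1⊕1⊕1 = 1
Codeword: 111100010000111

111100010000111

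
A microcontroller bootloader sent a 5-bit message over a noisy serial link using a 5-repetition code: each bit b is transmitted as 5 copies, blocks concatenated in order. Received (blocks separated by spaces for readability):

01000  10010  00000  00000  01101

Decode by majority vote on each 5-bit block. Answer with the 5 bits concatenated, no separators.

Block 1 (01000): 1 one → 0
Block 2 (10010): 2 ones → 0
Block 3 (00000): 0 ones → 0
Block 4 (00000): 0 ones → 0
Block 5 (01101): 3 ones → 1

00001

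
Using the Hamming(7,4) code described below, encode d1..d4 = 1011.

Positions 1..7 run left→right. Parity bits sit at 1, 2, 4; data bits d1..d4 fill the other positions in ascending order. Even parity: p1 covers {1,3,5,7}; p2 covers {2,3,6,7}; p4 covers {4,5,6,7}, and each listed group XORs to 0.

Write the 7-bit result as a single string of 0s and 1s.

0110011

Place data at non-parity positions: p1 p2 1 p4 0 1 1
p1 (pos 1,3,5,7): XOR of data positions = 1⊕0⊕1 = 0
p2 (pos 2,3,6,7): XOR of data positions = 1⊕1⊕1 = 1
p4 (pos 4,5,6,7): XOR of data positions = 0⊕1⊕1 = 0
Codeword: 0110011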